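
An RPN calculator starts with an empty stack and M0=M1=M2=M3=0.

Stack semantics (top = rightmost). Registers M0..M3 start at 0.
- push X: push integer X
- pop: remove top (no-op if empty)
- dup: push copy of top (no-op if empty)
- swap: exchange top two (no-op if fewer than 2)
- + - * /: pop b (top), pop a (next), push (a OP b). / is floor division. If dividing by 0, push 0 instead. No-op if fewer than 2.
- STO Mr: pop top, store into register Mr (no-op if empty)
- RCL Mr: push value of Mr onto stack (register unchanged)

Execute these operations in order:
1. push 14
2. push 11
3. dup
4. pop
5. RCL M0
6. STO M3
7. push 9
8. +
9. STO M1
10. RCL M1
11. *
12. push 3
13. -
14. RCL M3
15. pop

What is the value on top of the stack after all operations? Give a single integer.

Answer: 277

Derivation:
After op 1 (push 14): stack=[14] mem=[0,0,0,0]
After op 2 (push 11): stack=[14,11] mem=[0,0,0,0]
After op 3 (dup): stack=[14,11,11] mem=[0,0,0,0]
After op 4 (pop): stack=[14,11] mem=[0,0,0,0]
After op 5 (RCL M0): stack=[14,11,0] mem=[0,0,0,0]
After op 6 (STO M3): stack=[14,11] mem=[0,0,0,0]
After op 7 (push 9): stack=[14,11,9] mem=[0,0,0,0]
After op 8 (+): stack=[14,20] mem=[0,0,0,0]
After op 9 (STO M1): stack=[14] mem=[0,20,0,0]
After op 10 (RCL M1): stack=[14,20] mem=[0,20,0,0]
After op 11 (*): stack=[280] mem=[0,20,0,0]
After op 12 (push 3): stack=[280,3] mem=[0,20,0,0]
After op 13 (-): stack=[277] mem=[0,20,0,0]
After op 14 (RCL M3): stack=[277,0] mem=[0,20,0,0]
After op 15 (pop): stack=[277] mem=[0,20,0,0]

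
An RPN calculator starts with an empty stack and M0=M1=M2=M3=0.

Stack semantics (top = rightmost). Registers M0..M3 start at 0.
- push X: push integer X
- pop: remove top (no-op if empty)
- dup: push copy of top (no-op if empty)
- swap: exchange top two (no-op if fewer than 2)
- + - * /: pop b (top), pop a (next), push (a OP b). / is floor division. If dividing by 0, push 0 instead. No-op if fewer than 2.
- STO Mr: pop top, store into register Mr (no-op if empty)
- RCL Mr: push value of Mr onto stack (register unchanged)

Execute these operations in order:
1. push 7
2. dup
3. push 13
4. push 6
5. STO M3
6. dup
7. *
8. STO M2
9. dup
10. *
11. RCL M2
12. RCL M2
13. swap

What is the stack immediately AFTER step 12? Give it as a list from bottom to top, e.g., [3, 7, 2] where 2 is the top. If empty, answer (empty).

After op 1 (push 7): stack=[7] mem=[0,0,0,0]
After op 2 (dup): stack=[7,7] mem=[0,0,0,0]
After op 3 (push 13): stack=[7,7,13] mem=[0,0,0,0]
After op 4 (push 6): stack=[7,7,13,6] mem=[0,0,0,0]
After op 5 (STO M3): stack=[7,7,13] mem=[0,0,0,6]
After op 6 (dup): stack=[7,7,13,13] mem=[0,0,0,6]
After op 7 (*): stack=[7,7,169] mem=[0,0,0,6]
After op 8 (STO M2): stack=[7,7] mem=[0,0,169,6]
After op 9 (dup): stack=[7,7,7] mem=[0,0,169,6]
After op 10 (*): stack=[7,49] mem=[0,0,169,6]
After op 11 (RCL M2): stack=[7,49,169] mem=[0,0,169,6]
After op 12 (RCL M2): stack=[7,49,169,169] mem=[0,0,169,6]

[7, 49, 169, 169]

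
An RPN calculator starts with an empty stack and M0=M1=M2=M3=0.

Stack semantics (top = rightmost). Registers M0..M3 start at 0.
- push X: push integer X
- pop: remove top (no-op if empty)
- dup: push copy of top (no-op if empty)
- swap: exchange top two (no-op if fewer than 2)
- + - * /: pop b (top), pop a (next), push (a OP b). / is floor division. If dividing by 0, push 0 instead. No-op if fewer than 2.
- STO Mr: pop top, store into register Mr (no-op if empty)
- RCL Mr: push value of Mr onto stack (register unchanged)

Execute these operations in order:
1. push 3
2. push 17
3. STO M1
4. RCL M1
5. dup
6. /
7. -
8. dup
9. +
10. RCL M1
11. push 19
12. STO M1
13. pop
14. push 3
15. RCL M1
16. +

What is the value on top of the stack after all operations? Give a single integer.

Answer: 22

Derivation:
After op 1 (push 3): stack=[3] mem=[0,0,0,0]
After op 2 (push 17): stack=[3,17] mem=[0,0,0,0]
After op 3 (STO M1): stack=[3] mem=[0,17,0,0]
After op 4 (RCL M1): stack=[3,17] mem=[0,17,0,0]
After op 5 (dup): stack=[3,17,17] mem=[0,17,0,0]
After op 6 (/): stack=[3,1] mem=[0,17,0,0]
After op 7 (-): stack=[2] mem=[0,17,0,0]
After op 8 (dup): stack=[2,2] mem=[0,17,0,0]
After op 9 (+): stack=[4] mem=[0,17,0,0]
After op 10 (RCL M1): stack=[4,17] mem=[0,17,0,0]
After op 11 (push 19): stack=[4,17,19] mem=[0,17,0,0]
After op 12 (STO M1): stack=[4,17] mem=[0,19,0,0]
After op 13 (pop): stack=[4] mem=[0,19,0,0]
After op 14 (push 3): stack=[4,3] mem=[0,19,0,0]
After op 15 (RCL M1): stack=[4,3,19] mem=[0,19,0,0]
After op 16 (+): stack=[4,22] mem=[0,19,0,0]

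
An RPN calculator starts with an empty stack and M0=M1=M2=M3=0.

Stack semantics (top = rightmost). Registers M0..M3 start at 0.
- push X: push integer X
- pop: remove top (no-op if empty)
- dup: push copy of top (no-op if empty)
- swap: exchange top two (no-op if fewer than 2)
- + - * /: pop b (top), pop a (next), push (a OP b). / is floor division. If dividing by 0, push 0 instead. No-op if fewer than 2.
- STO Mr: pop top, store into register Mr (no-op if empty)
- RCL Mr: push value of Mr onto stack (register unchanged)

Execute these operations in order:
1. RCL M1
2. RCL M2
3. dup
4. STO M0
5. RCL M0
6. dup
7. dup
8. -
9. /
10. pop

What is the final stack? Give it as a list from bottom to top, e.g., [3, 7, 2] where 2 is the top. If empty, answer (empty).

Answer: [0, 0]

Derivation:
After op 1 (RCL M1): stack=[0] mem=[0,0,0,0]
After op 2 (RCL M2): stack=[0,0] mem=[0,0,0,0]
After op 3 (dup): stack=[0,0,0] mem=[0,0,0,0]
After op 4 (STO M0): stack=[0,0] mem=[0,0,0,0]
After op 5 (RCL M0): stack=[0,0,0] mem=[0,0,0,0]
After op 6 (dup): stack=[0,0,0,0] mem=[0,0,0,0]
After op 7 (dup): stack=[0,0,0,0,0] mem=[0,0,0,0]
After op 8 (-): stack=[0,0,0,0] mem=[0,0,0,0]
After op 9 (/): stack=[0,0,0] mem=[0,0,0,0]
After op 10 (pop): stack=[0,0] mem=[0,0,0,0]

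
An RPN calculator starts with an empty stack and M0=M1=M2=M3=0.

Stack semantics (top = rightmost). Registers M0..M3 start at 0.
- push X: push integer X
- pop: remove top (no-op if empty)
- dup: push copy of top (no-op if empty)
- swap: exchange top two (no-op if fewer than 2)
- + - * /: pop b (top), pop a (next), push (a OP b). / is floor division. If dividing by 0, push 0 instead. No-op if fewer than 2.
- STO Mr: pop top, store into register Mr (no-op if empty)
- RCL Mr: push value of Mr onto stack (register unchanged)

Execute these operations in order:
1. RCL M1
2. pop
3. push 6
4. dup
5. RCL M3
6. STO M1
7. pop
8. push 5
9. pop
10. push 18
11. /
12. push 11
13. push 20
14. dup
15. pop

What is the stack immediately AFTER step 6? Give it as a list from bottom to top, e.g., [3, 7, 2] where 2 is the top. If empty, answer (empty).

After op 1 (RCL M1): stack=[0] mem=[0,0,0,0]
After op 2 (pop): stack=[empty] mem=[0,0,0,0]
After op 3 (push 6): stack=[6] mem=[0,0,0,0]
After op 4 (dup): stack=[6,6] mem=[0,0,0,0]
After op 5 (RCL M3): stack=[6,6,0] mem=[0,0,0,0]
After op 6 (STO M1): stack=[6,6] mem=[0,0,0,0]

[6, 6]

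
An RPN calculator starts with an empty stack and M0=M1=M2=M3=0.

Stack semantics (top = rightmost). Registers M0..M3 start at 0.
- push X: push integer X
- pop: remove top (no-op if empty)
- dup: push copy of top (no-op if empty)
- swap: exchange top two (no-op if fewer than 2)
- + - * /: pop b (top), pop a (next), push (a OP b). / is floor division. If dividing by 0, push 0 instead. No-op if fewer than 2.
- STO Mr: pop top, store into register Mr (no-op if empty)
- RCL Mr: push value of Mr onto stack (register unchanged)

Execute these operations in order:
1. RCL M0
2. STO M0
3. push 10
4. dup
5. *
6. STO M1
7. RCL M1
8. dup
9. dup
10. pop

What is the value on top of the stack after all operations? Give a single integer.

After op 1 (RCL M0): stack=[0] mem=[0,0,0,0]
After op 2 (STO M0): stack=[empty] mem=[0,0,0,0]
After op 3 (push 10): stack=[10] mem=[0,0,0,0]
After op 4 (dup): stack=[10,10] mem=[0,0,0,0]
After op 5 (*): stack=[100] mem=[0,0,0,0]
After op 6 (STO M1): stack=[empty] mem=[0,100,0,0]
After op 7 (RCL M1): stack=[100] mem=[0,100,0,0]
After op 8 (dup): stack=[100,100] mem=[0,100,0,0]
After op 9 (dup): stack=[100,100,100] mem=[0,100,0,0]
After op 10 (pop): stack=[100,100] mem=[0,100,0,0]

Answer: 100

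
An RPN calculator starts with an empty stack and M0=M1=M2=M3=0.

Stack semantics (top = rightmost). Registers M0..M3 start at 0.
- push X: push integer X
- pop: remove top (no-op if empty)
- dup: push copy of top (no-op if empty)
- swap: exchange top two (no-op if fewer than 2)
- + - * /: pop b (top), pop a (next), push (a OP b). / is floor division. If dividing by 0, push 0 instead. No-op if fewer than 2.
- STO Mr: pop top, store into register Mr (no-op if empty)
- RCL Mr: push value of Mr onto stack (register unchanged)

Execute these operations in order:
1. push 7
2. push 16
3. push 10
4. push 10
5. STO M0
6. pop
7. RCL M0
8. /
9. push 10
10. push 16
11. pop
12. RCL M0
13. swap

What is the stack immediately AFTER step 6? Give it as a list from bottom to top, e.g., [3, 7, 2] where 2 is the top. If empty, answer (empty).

After op 1 (push 7): stack=[7] mem=[0,0,0,0]
After op 2 (push 16): stack=[7,16] mem=[0,0,0,0]
After op 3 (push 10): stack=[7,16,10] mem=[0,0,0,0]
After op 4 (push 10): stack=[7,16,10,10] mem=[0,0,0,0]
After op 5 (STO M0): stack=[7,16,10] mem=[10,0,0,0]
After op 6 (pop): stack=[7,16] mem=[10,0,0,0]

[7, 16]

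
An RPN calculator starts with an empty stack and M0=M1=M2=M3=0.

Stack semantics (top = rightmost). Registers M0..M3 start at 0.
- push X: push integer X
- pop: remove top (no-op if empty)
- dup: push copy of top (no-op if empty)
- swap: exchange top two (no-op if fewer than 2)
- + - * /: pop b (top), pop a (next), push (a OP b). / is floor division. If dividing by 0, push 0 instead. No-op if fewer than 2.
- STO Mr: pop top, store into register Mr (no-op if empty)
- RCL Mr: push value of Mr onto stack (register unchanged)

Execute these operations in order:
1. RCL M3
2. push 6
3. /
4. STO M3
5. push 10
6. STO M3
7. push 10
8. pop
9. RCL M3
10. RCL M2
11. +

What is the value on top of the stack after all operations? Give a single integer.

After op 1 (RCL M3): stack=[0] mem=[0,0,0,0]
After op 2 (push 6): stack=[0,6] mem=[0,0,0,0]
After op 3 (/): stack=[0] mem=[0,0,0,0]
After op 4 (STO M3): stack=[empty] mem=[0,0,0,0]
After op 5 (push 10): stack=[10] mem=[0,0,0,0]
After op 6 (STO M3): stack=[empty] mem=[0,0,0,10]
After op 7 (push 10): stack=[10] mem=[0,0,0,10]
After op 8 (pop): stack=[empty] mem=[0,0,0,10]
After op 9 (RCL M3): stack=[10] mem=[0,0,0,10]
After op 10 (RCL M2): stack=[10,0] mem=[0,0,0,10]
After op 11 (+): stack=[10] mem=[0,0,0,10]

Answer: 10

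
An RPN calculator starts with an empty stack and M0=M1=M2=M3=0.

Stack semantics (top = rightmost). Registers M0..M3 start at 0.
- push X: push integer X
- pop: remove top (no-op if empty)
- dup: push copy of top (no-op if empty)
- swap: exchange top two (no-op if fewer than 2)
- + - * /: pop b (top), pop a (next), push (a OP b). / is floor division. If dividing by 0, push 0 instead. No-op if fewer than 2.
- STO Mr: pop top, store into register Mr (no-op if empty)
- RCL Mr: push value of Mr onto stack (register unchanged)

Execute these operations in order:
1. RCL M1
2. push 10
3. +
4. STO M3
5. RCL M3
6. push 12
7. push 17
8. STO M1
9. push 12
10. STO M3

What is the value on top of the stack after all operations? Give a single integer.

After op 1 (RCL M1): stack=[0] mem=[0,0,0,0]
After op 2 (push 10): stack=[0,10] mem=[0,0,0,0]
After op 3 (+): stack=[10] mem=[0,0,0,0]
After op 4 (STO M3): stack=[empty] mem=[0,0,0,10]
After op 5 (RCL M3): stack=[10] mem=[0,0,0,10]
After op 6 (push 12): stack=[10,12] mem=[0,0,0,10]
After op 7 (push 17): stack=[10,12,17] mem=[0,0,0,10]
After op 8 (STO M1): stack=[10,12] mem=[0,17,0,10]
After op 9 (push 12): stack=[10,12,12] mem=[0,17,0,10]
After op 10 (STO M3): stack=[10,12] mem=[0,17,0,12]

Answer: 12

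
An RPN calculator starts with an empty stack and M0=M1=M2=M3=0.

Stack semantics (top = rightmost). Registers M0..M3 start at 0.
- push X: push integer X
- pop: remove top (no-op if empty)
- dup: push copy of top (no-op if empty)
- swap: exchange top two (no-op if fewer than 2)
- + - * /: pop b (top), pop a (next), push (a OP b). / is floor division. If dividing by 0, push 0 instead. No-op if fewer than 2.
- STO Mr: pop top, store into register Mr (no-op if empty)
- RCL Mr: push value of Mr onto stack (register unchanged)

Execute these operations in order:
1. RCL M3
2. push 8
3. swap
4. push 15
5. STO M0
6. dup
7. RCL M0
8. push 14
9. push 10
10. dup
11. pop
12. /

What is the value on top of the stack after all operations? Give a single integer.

After op 1 (RCL M3): stack=[0] mem=[0,0,0,0]
After op 2 (push 8): stack=[0,8] mem=[0,0,0,0]
After op 3 (swap): stack=[8,0] mem=[0,0,0,0]
After op 4 (push 15): stack=[8,0,15] mem=[0,0,0,0]
After op 5 (STO M0): stack=[8,0] mem=[15,0,0,0]
After op 6 (dup): stack=[8,0,0] mem=[15,0,0,0]
After op 7 (RCL M0): stack=[8,0,0,15] mem=[15,0,0,0]
After op 8 (push 14): stack=[8,0,0,15,14] mem=[15,0,0,0]
After op 9 (push 10): stack=[8,0,0,15,14,10] mem=[15,0,0,0]
After op 10 (dup): stack=[8,0,0,15,14,10,10] mem=[15,0,0,0]
After op 11 (pop): stack=[8,0,0,15,14,10] mem=[15,0,0,0]
After op 12 (/): stack=[8,0,0,15,1] mem=[15,0,0,0]

Answer: 1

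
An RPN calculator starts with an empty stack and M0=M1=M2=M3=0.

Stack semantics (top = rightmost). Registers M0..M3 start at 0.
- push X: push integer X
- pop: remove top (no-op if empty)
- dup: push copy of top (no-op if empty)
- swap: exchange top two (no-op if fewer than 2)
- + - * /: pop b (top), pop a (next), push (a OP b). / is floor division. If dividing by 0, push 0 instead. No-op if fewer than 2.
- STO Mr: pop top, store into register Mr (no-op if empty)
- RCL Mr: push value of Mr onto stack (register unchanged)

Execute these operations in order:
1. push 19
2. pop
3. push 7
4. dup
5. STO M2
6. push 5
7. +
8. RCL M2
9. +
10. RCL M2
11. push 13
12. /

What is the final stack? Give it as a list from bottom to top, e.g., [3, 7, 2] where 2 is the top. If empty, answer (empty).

Answer: [19, 0]

Derivation:
After op 1 (push 19): stack=[19] mem=[0,0,0,0]
After op 2 (pop): stack=[empty] mem=[0,0,0,0]
After op 3 (push 7): stack=[7] mem=[0,0,0,0]
After op 4 (dup): stack=[7,7] mem=[0,0,0,0]
After op 5 (STO M2): stack=[7] mem=[0,0,7,0]
After op 6 (push 5): stack=[7,5] mem=[0,0,7,0]
After op 7 (+): stack=[12] mem=[0,0,7,0]
After op 8 (RCL M2): stack=[12,7] mem=[0,0,7,0]
After op 9 (+): stack=[19] mem=[0,0,7,0]
After op 10 (RCL M2): stack=[19,7] mem=[0,0,7,0]
After op 11 (push 13): stack=[19,7,13] mem=[0,0,7,0]
After op 12 (/): stack=[19,0] mem=[0,0,7,0]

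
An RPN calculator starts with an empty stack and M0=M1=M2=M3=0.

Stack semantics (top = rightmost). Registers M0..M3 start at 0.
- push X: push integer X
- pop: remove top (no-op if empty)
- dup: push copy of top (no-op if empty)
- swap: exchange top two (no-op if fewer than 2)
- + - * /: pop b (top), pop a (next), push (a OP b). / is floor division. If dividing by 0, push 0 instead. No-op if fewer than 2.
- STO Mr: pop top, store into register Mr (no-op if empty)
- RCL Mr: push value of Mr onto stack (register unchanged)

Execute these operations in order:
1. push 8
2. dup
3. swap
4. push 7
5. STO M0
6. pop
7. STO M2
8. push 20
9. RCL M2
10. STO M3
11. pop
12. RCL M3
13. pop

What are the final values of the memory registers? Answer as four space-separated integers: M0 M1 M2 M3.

After op 1 (push 8): stack=[8] mem=[0,0,0,0]
After op 2 (dup): stack=[8,8] mem=[0,0,0,0]
After op 3 (swap): stack=[8,8] mem=[0,0,0,0]
After op 4 (push 7): stack=[8,8,7] mem=[0,0,0,0]
After op 5 (STO M0): stack=[8,8] mem=[7,0,0,0]
After op 6 (pop): stack=[8] mem=[7,0,0,0]
After op 7 (STO M2): stack=[empty] mem=[7,0,8,0]
After op 8 (push 20): stack=[20] mem=[7,0,8,0]
After op 9 (RCL M2): stack=[20,8] mem=[7,0,8,0]
After op 10 (STO M3): stack=[20] mem=[7,0,8,8]
After op 11 (pop): stack=[empty] mem=[7,0,8,8]
After op 12 (RCL M3): stack=[8] mem=[7,0,8,8]
After op 13 (pop): stack=[empty] mem=[7,0,8,8]

Answer: 7 0 8 8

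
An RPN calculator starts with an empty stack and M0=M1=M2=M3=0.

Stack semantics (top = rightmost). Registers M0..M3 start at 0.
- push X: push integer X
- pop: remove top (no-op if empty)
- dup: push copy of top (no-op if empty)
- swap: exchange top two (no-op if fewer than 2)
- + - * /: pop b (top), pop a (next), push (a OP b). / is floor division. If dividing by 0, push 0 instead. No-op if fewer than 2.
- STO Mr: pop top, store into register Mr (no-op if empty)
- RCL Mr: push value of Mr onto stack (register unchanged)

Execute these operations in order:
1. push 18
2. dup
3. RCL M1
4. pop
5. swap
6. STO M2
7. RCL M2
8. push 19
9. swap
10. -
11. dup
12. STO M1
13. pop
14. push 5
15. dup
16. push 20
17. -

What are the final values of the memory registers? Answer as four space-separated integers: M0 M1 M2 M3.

After op 1 (push 18): stack=[18] mem=[0,0,0,0]
After op 2 (dup): stack=[18,18] mem=[0,0,0,0]
After op 3 (RCL M1): stack=[18,18,0] mem=[0,0,0,0]
After op 4 (pop): stack=[18,18] mem=[0,0,0,0]
After op 5 (swap): stack=[18,18] mem=[0,0,0,0]
After op 6 (STO M2): stack=[18] mem=[0,0,18,0]
After op 7 (RCL M2): stack=[18,18] mem=[0,0,18,0]
After op 8 (push 19): stack=[18,18,19] mem=[0,0,18,0]
After op 9 (swap): stack=[18,19,18] mem=[0,0,18,0]
After op 10 (-): stack=[18,1] mem=[0,0,18,0]
After op 11 (dup): stack=[18,1,1] mem=[0,0,18,0]
After op 12 (STO M1): stack=[18,1] mem=[0,1,18,0]
After op 13 (pop): stack=[18] mem=[0,1,18,0]
After op 14 (push 5): stack=[18,5] mem=[0,1,18,0]
After op 15 (dup): stack=[18,5,5] mem=[0,1,18,0]
After op 16 (push 20): stack=[18,5,5,20] mem=[0,1,18,0]
After op 17 (-): stack=[18,5,-15] mem=[0,1,18,0]

Answer: 0 1 18 0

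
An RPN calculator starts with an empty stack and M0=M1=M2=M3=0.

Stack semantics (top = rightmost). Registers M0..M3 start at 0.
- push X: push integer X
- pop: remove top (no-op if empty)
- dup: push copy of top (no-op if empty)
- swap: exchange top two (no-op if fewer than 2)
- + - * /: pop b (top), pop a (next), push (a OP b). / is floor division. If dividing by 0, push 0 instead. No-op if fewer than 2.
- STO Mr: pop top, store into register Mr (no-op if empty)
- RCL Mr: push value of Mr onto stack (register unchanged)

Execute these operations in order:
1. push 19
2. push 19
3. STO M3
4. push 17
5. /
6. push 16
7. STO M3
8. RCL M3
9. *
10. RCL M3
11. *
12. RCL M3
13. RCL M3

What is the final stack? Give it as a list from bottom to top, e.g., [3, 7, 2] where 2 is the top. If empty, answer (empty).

After op 1 (push 19): stack=[19] mem=[0,0,0,0]
After op 2 (push 19): stack=[19,19] mem=[0,0,0,0]
After op 3 (STO M3): stack=[19] mem=[0,0,0,19]
After op 4 (push 17): stack=[19,17] mem=[0,0,0,19]
After op 5 (/): stack=[1] mem=[0,0,0,19]
After op 6 (push 16): stack=[1,16] mem=[0,0,0,19]
After op 7 (STO M3): stack=[1] mem=[0,0,0,16]
After op 8 (RCL M3): stack=[1,16] mem=[0,0,0,16]
After op 9 (*): stack=[16] mem=[0,0,0,16]
After op 10 (RCL M3): stack=[16,16] mem=[0,0,0,16]
After op 11 (*): stack=[256] mem=[0,0,0,16]
After op 12 (RCL M3): stack=[256,16] mem=[0,0,0,16]
After op 13 (RCL M3): stack=[256,16,16] mem=[0,0,0,16]

Answer: [256, 16, 16]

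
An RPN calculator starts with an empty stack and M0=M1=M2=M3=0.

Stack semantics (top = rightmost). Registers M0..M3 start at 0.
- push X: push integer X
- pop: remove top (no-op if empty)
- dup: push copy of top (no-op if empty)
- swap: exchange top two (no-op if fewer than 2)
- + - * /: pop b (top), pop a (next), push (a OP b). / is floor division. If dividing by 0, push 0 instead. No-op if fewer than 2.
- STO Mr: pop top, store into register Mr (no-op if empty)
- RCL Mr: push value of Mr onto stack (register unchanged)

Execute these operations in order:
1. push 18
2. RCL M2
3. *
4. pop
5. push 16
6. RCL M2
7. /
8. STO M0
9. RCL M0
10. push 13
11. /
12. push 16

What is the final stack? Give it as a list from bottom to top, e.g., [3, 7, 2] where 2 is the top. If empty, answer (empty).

After op 1 (push 18): stack=[18] mem=[0,0,0,0]
After op 2 (RCL M2): stack=[18,0] mem=[0,0,0,0]
After op 3 (*): stack=[0] mem=[0,0,0,0]
After op 4 (pop): stack=[empty] mem=[0,0,0,0]
After op 5 (push 16): stack=[16] mem=[0,0,0,0]
After op 6 (RCL M2): stack=[16,0] mem=[0,0,0,0]
After op 7 (/): stack=[0] mem=[0,0,0,0]
After op 8 (STO M0): stack=[empty] mem=[0,0,0,0]
After op 9 (RCL M0): stack=[0] mem=[0,0,0,0]
After op 10 (push 13): stack=[0,13] mem=[0,0,0,0]
After op 11 (/): stack=[0] mem=[0,0,0,0]
After op 12 (push 16): stack=[0,16] mem=[0,0,0,0]

Answer: [0, 16]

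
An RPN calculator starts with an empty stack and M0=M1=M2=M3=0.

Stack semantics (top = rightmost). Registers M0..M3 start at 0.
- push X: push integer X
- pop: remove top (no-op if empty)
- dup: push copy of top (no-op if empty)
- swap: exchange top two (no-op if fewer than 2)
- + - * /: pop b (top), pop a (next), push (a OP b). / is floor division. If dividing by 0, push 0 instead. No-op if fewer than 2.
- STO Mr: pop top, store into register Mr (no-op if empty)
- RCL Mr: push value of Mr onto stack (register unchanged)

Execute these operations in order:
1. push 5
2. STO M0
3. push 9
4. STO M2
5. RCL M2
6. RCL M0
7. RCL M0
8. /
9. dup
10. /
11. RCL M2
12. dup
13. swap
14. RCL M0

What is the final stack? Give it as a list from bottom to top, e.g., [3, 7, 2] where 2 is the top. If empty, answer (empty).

Answer: [9, 1, 9, 9, 5]

Derivation:
After op 1 (push 5): stack=[5] mem=[0,0,0,0]
After op 2 (STO M0): stack=[empty] mem=[5,0,0,0]
After op 3 (push 9): stack=[9] mem=[5,0,0,0]
After op 4 (STO M2): stack=[empty] mem=[5,0,9,0]
After op 5 (RCL M2): stack=[9] mem=[5,0,9,0]
After op 6 (RCL M0): stack=[9,5] mem=[5,0,9,0]
After op 7 (RCL M0): stack=[9,5,5] mem=[5,0,9,0]
After op 8 (/): stack=[9,1] mem=[5,0,9,0]
After op 9 (dup): stack=[9,1,1] mem=[5,0,9,0]
After op 10 (/): stack=[9,1] mem=[5,0,9,0]
After op 11 (RCL M2): stack=[9,1,9] mem=[5,0,9,0]
After op 12 (dup): stack=[9,1,9,9] mem=[5,0,9,0]
After op 13 (swap): stack=[9,1,9,9] mem=[5,0,9,0]
After op 14 (RCL M0): stack=[9,1,9,9,5] mem=[5,0,9,0]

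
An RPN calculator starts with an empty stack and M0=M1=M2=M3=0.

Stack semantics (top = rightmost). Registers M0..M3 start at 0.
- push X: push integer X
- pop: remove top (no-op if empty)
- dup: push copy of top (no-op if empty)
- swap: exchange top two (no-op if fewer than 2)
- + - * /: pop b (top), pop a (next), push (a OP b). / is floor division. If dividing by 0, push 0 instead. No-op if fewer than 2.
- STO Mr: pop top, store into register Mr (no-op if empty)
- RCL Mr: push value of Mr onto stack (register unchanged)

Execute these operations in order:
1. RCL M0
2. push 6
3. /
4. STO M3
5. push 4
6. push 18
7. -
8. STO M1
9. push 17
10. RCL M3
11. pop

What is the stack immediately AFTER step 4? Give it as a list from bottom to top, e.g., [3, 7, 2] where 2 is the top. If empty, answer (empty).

After op 1 (RCL M0): stack=[0] mem=[0,0,0,0]
After op 2 (push 6): stack=[0,6] mem=[0,0,0,0]
After op 3 (/): stack=[0] mem=[0,0,0,0]
After op 4 (STO M3): stack=[empty] mem=[0,0,0,0]

(empty)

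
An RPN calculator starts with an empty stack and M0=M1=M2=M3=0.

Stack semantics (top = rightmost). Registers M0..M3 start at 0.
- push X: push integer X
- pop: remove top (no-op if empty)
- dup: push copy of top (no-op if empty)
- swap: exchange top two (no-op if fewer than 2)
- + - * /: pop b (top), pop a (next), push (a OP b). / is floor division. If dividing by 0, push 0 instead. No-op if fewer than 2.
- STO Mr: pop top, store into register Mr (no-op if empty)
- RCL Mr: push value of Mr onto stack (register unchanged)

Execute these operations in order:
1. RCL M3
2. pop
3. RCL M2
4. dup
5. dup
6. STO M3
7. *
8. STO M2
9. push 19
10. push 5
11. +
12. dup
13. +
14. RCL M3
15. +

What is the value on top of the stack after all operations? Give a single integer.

Answer: 48

Derivation:
After op 1 (RCL M3): stack=[0] mem=[0,0,0,0]
After op 2 (pop): stack=[empty] mem=[0,0,0,0]
After op 3 (RCL M2): stack=[0] mem=[0,0,0,0]
After op 4 (dup): stack=[0,0] mem=[0,0,0,0]
After op 5 (dup): stack=[0,0,0] mem=[0,0,0,0]
After op 6 (STO M3): stack=[0,0] mem=[0,0,0,0]
After op 7 (*): stack=[0] mem=[0,0,0,0]
After op 8 (STO M2): stack=[empty] mem=[0,0,0,0]
After op 9 (push 19): stack=[19] mem=[0,0,0,0]
After op 10 (push 5): stack=[19,5] mem=[0,0,0,0]
After op 11 (+): stack=[24] mem=[0,0,0,0]
After op 12 (dup): stack=[24,24] mem=[0,0,0,0]
After op 13 (+): stack=[48] mem=[0,0,0,0]
After op 14 (RCL M3): stack=[48,0] mem=[0,0,0,0]
After op 15 (+): stack=[48] mem=[0,0,0,0]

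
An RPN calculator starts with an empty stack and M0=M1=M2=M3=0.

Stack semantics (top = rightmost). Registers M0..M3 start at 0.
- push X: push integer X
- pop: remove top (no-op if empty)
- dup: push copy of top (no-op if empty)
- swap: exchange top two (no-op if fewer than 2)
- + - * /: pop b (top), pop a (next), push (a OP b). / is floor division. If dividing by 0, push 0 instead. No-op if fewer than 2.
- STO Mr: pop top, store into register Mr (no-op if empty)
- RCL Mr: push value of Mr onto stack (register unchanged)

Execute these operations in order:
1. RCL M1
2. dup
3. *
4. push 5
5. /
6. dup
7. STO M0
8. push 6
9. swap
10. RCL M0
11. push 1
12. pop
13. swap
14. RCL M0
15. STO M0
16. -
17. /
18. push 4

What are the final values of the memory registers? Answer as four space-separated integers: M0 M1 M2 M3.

After op 1 (RCL M1): stack=[0] mem=[0,0,0,0]
After op 2 (dup): stack=[0,0] mem=[0,0,0,0]
After op 3 (*): stack=[0] mem=[0,0,0,0]
After op 4 (push 5): stack=[0,5] mem=[0,0,0,0]
After op 5 (/): stack=[0] mem=[0,0,0,0]
After op 6 (dup): stack=[0,0] mem=[0,0,0,0]
After op 7 (STO M0): stack=[0] mem=[0,0,0,0]
After op 8 (push 6): stack=[0,6] mem=[0,0,0,0]
After op 9 (swap): stack=[6,0] mem=[0,0,0,0]
After op 10 (RCL M0): stack=[6,0,0] mem=[0,0,0,0]
After op 11 (push 1): stack=[6,0,0,1] mem=[0,0,0,0]
After op 12 (pop): stack=[6,0,0] mem=[0,0,0,0]
After op 13 (swap): stack=[6,0,0] mem=[0,0,0,0]
After op 14 (RCL M0): stack=[6,0,0,0] mem=[0,0,0,0]
After op 15 (STO M0): stack=[6,0,0] mem=[0,0,0,0]
After op 16 (-): stack=[6,0] mem=[0,0,0,0]
After op 17 (/): stack=[0] mem=[0,0,0,0]
After op 18 (push 4): stack=[0,4] mem=[0,0,0,0]

Answer: 0 0 0 0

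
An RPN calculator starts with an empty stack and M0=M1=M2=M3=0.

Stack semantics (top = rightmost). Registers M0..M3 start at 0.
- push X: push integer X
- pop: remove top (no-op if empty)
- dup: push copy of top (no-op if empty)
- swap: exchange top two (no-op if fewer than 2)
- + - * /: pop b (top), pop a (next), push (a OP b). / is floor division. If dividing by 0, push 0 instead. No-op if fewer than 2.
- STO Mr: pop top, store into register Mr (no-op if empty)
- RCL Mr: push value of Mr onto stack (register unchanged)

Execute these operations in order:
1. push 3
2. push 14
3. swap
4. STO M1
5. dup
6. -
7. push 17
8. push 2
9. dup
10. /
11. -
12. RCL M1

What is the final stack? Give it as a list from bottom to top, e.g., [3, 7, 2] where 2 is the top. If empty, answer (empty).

After op 1 (push 3): stack=[3] mem=[0,0,0,0]
After op 2 (push 14): stack=[3,14] mem=[0,0,0,0]
After op 3 (swap): stack=[14,3] mem=[0,0,0,0]
After op 4 (STO M1): stack=[14] mem=[0,3,0,0]
After op 5 (dup): stack=[14,14] mem=[0,3,0,0]
After op 6 (-): stack=[0] mem=[0,3,0,0]
After op 7 (push 17): stack=[0,17] mem=[0,3,0,0]
After op 8 (push 2): stack=[0,17,2] mem=[0,3,0,0]
After op 9 (dup): stack=[0,17,2,2] mem=[0,3,0,0]
After op 10 (/): stack=[0,17,1] mem=[0,3,0,0]
After op 11 (-): stack=[0,16] mem=[0,3,0,0]
After op 12 (RCL M1): stack=[0,16,3] mem=[0,3,0,0]

Answer: [0, 16, 3]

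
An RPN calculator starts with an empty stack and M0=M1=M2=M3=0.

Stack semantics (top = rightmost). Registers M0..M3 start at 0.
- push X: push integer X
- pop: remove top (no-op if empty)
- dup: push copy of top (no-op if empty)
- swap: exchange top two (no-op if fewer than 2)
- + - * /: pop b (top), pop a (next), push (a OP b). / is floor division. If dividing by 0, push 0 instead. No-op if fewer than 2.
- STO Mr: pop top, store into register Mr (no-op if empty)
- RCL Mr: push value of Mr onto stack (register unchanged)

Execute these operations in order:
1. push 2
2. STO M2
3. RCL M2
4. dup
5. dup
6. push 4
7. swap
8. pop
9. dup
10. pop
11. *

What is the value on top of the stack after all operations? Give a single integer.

After op 1 (push 2): stack=[2] mem=[0,0,0,0]
After op 2 (STO M2): stack=[empty] mem=[0,0,2,0]
After op 3 (RCL M2): stack=[2] mem=[0,0,2,0]
After op 4 (dup): stack=[2,2] mem=[0,0,2,0]
After op 5 (dup): stack=[2,2,2] mem=[0,0,2,0]
After op 6 (push 4): stack=[2,2,2,4] mem=[0,0,2,0]
After op 7 (swap): stack=[2,2,4,2] mem=[0,0,2,0]
After op 8 (pop): stack=[2,2,4] mem=[0,0,2,0]
After op 9 (dup): stack=[2,2,4,4] mem=[0,0,2,0]
After op 10 (pop): stack=[2,2,4] mem=[0,0,2,0]
After op 11 (*): stack=[2,8] mem=[0,0,2,0]

Answer: 8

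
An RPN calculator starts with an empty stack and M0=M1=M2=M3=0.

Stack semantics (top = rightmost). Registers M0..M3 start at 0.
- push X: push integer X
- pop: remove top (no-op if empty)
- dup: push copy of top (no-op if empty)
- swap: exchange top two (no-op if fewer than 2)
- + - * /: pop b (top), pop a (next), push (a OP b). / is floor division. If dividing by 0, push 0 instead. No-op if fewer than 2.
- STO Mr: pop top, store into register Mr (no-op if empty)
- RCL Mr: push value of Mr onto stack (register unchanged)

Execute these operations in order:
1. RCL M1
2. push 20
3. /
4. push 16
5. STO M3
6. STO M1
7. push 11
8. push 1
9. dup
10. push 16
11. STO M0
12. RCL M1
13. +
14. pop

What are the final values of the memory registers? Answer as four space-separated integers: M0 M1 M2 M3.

After op 1 (RCL M1): stack=[0] mem=[0,0,0,0]
After op 2 (push 20): stack=[0,20] mem=[0,0,0,0]
After op 3 (/): stack=[0] mem=[0,0,0,0]
After op 4 (push 16): stack=[0,16] mem=[0,0,0,0]
After op 5 (STO M3): stack=[0] mem=[0,0,0,16]
After op 6 (STO M1): stack=[empty] mem=[0,0,0,16]
After op 7 (push 11): stack=[11] mem=[0,0,0,16]
After op 8 (push 1): stack=[11,1] mem=[0,0,0,16]
After op 9 (dup): stack=[11,1,1] mem=[0,0,0,16]
After op 10 (push 16): stack=[11,1,1,16] mem=[0,0,0,16]
After op 11 (STO M0): stack=[11,1,1] mem=[16,0,0,16]
After op 12 (RCL M1): stack=[11,1,1,0] mem=[16,0,0,16]
After op 13 (+): stack=[11,1,1] mem=[16,0,0,16]
After op 14 (pop): stack=[11,1] mem=[16,0,0,16]

Answer: 16 0 0 16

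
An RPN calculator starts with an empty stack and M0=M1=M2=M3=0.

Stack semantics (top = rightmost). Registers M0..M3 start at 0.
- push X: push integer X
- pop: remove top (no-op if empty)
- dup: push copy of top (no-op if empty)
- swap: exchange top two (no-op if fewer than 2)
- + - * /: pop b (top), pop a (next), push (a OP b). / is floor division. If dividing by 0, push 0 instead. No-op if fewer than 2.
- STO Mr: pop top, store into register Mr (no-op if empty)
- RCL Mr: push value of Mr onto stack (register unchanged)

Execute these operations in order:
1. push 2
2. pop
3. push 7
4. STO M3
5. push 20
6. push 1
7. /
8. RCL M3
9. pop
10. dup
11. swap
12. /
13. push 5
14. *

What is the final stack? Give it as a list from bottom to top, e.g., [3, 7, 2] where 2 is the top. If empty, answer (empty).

Answer: [5]

Derivation:
After op 1 (push 2): stack=[2] mem=[0,0,0,0]
After op 2 (pop): stack=[empty] mem=[0,0,0,0]
After op 3 (push 7): stack=[7] mem=[0,0,0,0]
After op 4 (STO M3): stack=[empty] mem=[0,0,0,7]
After op 5 (push 20): stack=[20] mem=[0,0,0,7]
After op 6 (push 1): stack=[20,1] mem=[0,0,0,7]
After op 7 (/): stack=[20] mem=[0,0,0,7]
After op 8 (RCL M3): stack=[20,7] mem=[0,0,0,7]
After op 9 (pop): stack=[20] mem=[0,0,0,7]
After op 10 (dup): stack=[20,20] mem=[0,0,0,7]
After op 11 (swap): stack=[20,20] mem=[0,0,0,7]
After op 12 (/): stack=[1] mem=[0,0,0,7]
After op 13 (push 5): stack=[1,5] mem=[0,0,0,7]
After op 14 (*): stack=[5] mem=[0,0,0,7]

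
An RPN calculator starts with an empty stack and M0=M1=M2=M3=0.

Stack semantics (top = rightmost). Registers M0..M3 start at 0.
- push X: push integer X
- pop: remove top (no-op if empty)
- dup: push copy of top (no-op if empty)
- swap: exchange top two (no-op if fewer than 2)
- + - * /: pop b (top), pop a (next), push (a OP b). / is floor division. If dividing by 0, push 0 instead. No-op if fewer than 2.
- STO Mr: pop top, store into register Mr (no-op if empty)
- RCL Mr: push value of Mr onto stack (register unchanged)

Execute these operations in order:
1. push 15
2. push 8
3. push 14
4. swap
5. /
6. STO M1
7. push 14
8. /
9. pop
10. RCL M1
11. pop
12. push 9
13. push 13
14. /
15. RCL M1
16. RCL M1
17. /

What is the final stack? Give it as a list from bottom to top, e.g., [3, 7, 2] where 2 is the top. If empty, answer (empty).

After op 1 (push 15): stack=[15] mem=[0,0,0,0]
After op 2 (push 8): stack=[15,8] mem=[0,0,0,0]
After op 3 (push 14): stack=[15,8,14] mem=[0,0,0,0]
After op 4 (swap): stack=[15,14,8] mem=[0,0,0,0]
After op 5 (/): stack=[15,1] mem=[0,0,0,0]
After op 6 (STO M1): stack=[15] mem=[0,1,0,0]
After op 7 (push 14): stack=[15,14] mem=[0,1,0,0]
After op 8 (/): stack=[1] mem=[0,1,0,0]
After op 9 (pop): stack=[empty] mem=[0,1,0,0]
After op 10 (RCL M1): stack=[1] mem=[0,1,0,0]
After op 11 (pop): stack=[empty] mem=[0,1,0,0]
After op 12 (push 9): stack=[9] mem=[0,1,0,0]
After op 13 (push 13): stack=[9,13] mem=[0,1,0,0]
After op 14 (/): stack=[0] mem=[0,1,0,0]
After op 15 (RCL M1): stack=[0,1] mem=[0,1,0,0]
After op 16 (RCL M1): stack=[0,1,1] mem=[0,1,0,0]
After op 17 (/): stack=[0,1] mem=[0,1,0,0]

Answer: [0, 1]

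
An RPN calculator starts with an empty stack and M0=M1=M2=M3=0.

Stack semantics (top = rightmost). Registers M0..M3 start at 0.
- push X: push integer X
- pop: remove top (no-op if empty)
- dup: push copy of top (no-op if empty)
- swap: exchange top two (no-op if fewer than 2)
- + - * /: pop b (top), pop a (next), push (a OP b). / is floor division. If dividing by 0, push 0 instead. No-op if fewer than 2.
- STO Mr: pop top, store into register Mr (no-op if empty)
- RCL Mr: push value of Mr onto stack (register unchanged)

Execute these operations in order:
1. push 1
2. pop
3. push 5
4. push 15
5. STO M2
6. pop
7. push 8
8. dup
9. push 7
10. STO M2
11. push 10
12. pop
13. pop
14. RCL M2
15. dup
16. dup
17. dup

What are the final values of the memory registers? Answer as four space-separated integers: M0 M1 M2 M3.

After op 1 (push 1): stack=[1] mem=[0,0,0,0]
After op 2 (pop): stack=[empty] mem=[0,0,0,0]
After op 3 (push 5): stack=[5] mem=[0,0,0,0]
After op 4 (push 15): stack=[5,15] mem=[0,0,0,0]
After op 5 (STO M2): stack=[5] mem=[0,0,15,0]
After op 6 (pop): stack=[empty] mem=[0,0,15,0]
After op 7 (push 8): stack=[8] mem=[0,0,15,0]
After op 8 (dup): stack=[8,8] mem=[0,0,15,0]
After op 9 (push 7): stack=[8,8,7] mem=[0,0,15,0]
After op 10 (STO M2): stack=[8,8] mem=[0,0,7,0]
After op 11 (push 10): stack=[8,8,10] mem=[0,0,7,0]
After op 12 (pop): stack=[8,8] mem=[0,0,7,0]
After op 13 (pop): stack=[8] mem=[0,0,7,0]
After op 14 (RCL M2): stack=[8,7] mem=[0,0,7,0]
After op 15 (dup): stack=[8,7,7] mem=[0,0,7,0]
After op 16 (dup): stack=[8,7,7,7] mem=[0,0,7,0]
After op 17 (dup): stack=[8,7,7,7,7] mem=[0,0,7,0]

Answer: 0 0 7 0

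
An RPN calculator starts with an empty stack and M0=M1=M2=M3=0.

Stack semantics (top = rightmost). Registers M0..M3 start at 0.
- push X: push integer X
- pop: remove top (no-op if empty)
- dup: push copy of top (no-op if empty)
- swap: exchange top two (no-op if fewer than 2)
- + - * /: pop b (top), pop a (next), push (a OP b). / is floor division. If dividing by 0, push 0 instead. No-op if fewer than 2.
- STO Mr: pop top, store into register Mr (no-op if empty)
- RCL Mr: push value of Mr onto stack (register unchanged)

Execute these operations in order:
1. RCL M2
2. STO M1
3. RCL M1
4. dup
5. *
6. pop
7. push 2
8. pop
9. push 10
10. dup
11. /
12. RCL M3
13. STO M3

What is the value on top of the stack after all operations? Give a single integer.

Answer: 1

Derivation:
After op 1 (RCL M2): stack=[0] mem=[0,0,0,0]
After op 2 (STO M1): stack=[empty] mem=[0,0,0,0]
After op 3 (RCL M1): stack=[0] mem=[0,0,0,0]
After op 4 (dup): stack=[0,0] mem=[0,0,0,0]
After op 5 (*): stack=[0] mem=[0,0,0,0]
After op 6 (pop): stack=[empty] mem=[0,0,0,0]
After op 7 (push 2): stack=[2] mem=[0,0,0,0]
After op 8 (pop): stack=[empty] mem=[0,0,0,0]
After op 9 (push 10): stack=[10] mem=[0,0,0,0]
After op 10 (dup): stack=[10,10] mem=[0,0,0,0]
After op 11 (/): stack=[1] mem=[0,0,0,0]
After op 12 (RCL M3): stack=[1,0] mem=[0,0,0,0]
After op 13 (STO M3): stack=[1] mem=[0,0,0,0]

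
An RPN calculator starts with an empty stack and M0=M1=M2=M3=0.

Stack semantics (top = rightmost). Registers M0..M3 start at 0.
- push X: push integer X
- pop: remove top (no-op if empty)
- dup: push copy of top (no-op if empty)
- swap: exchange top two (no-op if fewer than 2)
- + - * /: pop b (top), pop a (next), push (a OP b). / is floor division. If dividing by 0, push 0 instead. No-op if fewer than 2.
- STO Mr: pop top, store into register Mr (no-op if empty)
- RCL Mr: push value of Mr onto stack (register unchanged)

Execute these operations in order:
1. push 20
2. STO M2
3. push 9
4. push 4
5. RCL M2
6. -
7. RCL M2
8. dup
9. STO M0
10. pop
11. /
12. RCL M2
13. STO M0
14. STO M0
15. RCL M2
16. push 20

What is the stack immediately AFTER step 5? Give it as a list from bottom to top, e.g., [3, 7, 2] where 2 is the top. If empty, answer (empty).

After op 1 (push 20): stack=[20] mem=[0,0,0,0]
After op 2 (STO M2): stack=[empty] mem=[0,0,20,0]
After op 3 (push 9): stack=[9] mem=[0,0,20,0]
After op 4 (push 4): stack=[9,4] mem=[0,0,20,0]
After op 5 (RCL M2): stack=[9,4,20] mem=[0,0,20,0]

[9, 4, 20]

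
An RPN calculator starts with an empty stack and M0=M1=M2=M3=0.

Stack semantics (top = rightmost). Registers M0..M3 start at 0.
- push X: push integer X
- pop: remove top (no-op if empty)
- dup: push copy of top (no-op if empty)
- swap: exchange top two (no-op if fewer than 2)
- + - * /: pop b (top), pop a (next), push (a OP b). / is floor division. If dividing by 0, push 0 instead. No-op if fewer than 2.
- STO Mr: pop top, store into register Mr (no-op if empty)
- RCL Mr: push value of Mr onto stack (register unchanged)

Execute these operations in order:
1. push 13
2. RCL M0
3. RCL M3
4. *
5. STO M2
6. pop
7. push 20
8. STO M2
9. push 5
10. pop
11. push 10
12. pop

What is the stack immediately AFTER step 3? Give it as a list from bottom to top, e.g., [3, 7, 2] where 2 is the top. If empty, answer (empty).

After op 1 (push 13): stack=[13] mem=[0,0,0,0]
After op 2 (RCL M0): stack=[13,0] mem=[0,0,0,0]
After op 3 (RCL M3): stack=[13,0,0] mem=[0,0,0,0]

[13, 0, 0]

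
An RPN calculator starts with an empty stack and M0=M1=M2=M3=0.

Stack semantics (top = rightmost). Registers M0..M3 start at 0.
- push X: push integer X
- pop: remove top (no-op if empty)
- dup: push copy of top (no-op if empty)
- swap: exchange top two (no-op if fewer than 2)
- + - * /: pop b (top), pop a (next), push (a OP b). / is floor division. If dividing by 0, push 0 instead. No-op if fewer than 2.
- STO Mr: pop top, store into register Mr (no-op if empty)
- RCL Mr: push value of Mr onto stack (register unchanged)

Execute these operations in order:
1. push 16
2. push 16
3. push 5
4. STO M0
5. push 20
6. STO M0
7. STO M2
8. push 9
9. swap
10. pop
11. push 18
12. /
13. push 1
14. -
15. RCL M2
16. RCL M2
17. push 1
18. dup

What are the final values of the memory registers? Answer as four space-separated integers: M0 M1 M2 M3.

Answer: 20 0 16 0

Derivation:
After op 1 (push 16): stack=[16] mem=[0,0,0,0]
After op 2 (push 16): stack=[16,16] mem=[0,0,0,0]
After op 3 (push 5): stack=[16,16,5] mem=[0,0,0,0]
After op 4 (STO M0): stack=[16,16] mem=[5,0,0,0]
After op 5 (push 20): stack=[16,16,20] mem=[5,0,0,0]
After op 6 (STO M0): stack=[16,16] mem=[20,0,0,0]
After op 7 (STO M2): stack=[16] mem=[20,0,16,0]
After op 8 (push 9): stack=[16,9] mem=[20,0,16,0]
After op 9 (swap): stack=[9,16] mem=[20,0,16,0]
After op 10 (pop): stack=[9] mem=[20,0,16,0]
After op 11 (push 18): stack=[9,18] mem=[20,0,16,0]
After op 12 (/): stack=[0] mem=[20,0,16,0]
After op 13 (push 1): stack=[0,1] mem=[20,0,16,0]
After op 14 (-): stack=[-1] mem=[20,0,16,0]
After op 15 (RCL M2): stack=[-1,16] mem=[20,0,16,0]
After op 16 (RCL M2): stack=[-1,16,16] mem=[20,0,16,0]
After op 17 (push 1): stack=[-1,16,16,1] mem=[20,0,16,0]
After op 18 (dup): stack=[-1,16,16,1,1] mem=[20,0,16,0]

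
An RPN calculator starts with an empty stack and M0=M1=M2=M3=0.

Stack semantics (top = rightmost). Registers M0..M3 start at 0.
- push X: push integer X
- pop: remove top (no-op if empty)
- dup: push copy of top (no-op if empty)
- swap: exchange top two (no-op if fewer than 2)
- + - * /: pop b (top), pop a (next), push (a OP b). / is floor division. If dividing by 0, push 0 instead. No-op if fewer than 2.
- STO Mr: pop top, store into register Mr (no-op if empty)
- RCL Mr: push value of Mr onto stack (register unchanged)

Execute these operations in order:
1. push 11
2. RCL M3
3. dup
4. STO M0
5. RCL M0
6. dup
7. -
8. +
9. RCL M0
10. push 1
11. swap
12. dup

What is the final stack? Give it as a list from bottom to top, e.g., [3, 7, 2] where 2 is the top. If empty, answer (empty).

After op 1 (push 11): stack=[11] mem=[0,0,0,0]
After op 2 (RCL M3): stack=[11,0] mem=[0,0,0,0]
After op 3 (dup): stack=[11,0,0] mem=[0,0,0,0]
After op 4 (STO M0): stack=[11,0] mem=[0,0,0,0]
After op 5 (RCL M0): stack=[11,0,0] mem=[0,0,0,0]
After op 6 (dup): stack=[11,0,0,0] mem=[0,0,0,0]
After op 7 (-): stack=[11,0,0] mem=[0,0,0,0]
After op 8 (+): stack=[11,0] mem=[0,0,0,0]
After op 9 (RCL M0): stack=[11,0,0] mem=[0,0,0,0]
After op 10 (push 1): stack=[11,0,0,1] mem=[0,0,0,0]
After op 11 (swap): stack=[11,0,1,0] mem=[0,0,0,0]
After op 12 (dup): stack=[11,0,1,0,0] mem=[0,0,0,0]

Answer: [11, 0, 1, 0, 0]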